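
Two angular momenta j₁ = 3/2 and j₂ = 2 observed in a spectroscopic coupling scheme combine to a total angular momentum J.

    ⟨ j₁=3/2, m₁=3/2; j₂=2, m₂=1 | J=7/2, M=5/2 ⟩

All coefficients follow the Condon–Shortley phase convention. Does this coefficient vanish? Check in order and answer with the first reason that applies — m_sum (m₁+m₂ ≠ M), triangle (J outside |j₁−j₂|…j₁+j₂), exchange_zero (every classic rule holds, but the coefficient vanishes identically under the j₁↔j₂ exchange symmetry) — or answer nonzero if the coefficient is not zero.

m-sum: m₁+m₂ = 3/2+1 = 5/2, M = 5/2  ✓
triangle: |j₁−j₂| = 1/2 ≤ J = 7/2 ≤ j₁+j₂ = 7/2  ✓
exchange: j₁≠j₂ or m₁≠m₂ — the exchange symmetry imposes no constraint here
value check: CG = +√(4/7) = +0.755929 ≠ 0

nonzero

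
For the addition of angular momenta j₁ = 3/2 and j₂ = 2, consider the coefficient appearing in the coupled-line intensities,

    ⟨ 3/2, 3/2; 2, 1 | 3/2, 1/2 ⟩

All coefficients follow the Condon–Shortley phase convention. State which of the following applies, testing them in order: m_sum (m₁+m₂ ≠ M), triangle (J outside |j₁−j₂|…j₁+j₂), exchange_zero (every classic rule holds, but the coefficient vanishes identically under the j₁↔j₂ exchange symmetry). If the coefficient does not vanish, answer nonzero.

m_sum

m-sum: m₁+m₂ = 3/2+1 = 5/2, M = 1/2  ✗ ⇒ coefficient is 0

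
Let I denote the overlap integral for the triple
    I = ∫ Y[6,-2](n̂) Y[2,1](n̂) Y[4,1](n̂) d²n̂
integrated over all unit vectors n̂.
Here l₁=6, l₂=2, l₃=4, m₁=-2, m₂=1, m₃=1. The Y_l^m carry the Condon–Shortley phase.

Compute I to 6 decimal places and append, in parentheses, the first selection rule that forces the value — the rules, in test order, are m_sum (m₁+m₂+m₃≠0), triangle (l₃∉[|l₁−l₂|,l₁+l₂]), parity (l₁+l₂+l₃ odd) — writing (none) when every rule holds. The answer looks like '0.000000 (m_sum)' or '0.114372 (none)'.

Checks pass: Σm=0; 12 even; l₃=4∈[4,8].
(2·6+1)(2·2+1)(2·4+1) = 585
Δ: 4! 8! 0! / 13! → 1/6435
sum: t=2:+1/2304 = 1/2304
3j²(6 2 4; 0 0 0) = Δ·Π!·Σ² = 5/143  (sign +1)
sum: t=3:−1/4320 = -1/4320
3j²(6 2 4; -2 1 1) = Δ·Π!·Σ² = 224/6435  (sign +1)
combine: 4πI² = 585·5/143·224/6435 = 1120/1573
take √, sign +1: I = 0.23803440
No selection rule forces the value: the integral is nonzero (none).

0.238034 (none)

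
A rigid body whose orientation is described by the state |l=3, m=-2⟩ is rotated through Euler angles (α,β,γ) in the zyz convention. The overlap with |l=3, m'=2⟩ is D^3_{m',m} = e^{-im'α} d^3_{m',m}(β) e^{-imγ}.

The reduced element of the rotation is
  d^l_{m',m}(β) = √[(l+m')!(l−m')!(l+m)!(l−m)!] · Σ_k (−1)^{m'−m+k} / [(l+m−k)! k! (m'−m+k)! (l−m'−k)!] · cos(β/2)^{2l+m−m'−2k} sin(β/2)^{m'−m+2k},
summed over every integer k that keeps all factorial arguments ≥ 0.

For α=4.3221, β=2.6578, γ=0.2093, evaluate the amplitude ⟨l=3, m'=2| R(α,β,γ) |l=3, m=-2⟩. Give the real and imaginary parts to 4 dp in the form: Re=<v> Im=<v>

First d^3_{2,-2}(β=2.6578), then the phase factors e^{-i(2)α} and e^{-i(-2)γ}:
With c≡cos(β/2)=0.239544 and s≡sin(β/2)=0.970885, N=[120·1·1·120]^{1/2}=120.000000
k: max(0,(-2)−(2))=0 … min(3+(-2),3−(2))=1
  k=0: (−1)^4·120.0000/(24)·0.2395^2·0.9709^4 = +0.254925
  k=1: (−1)^5·120.0000/(120)·0.2395^0·0.9709^6 = -0.837545
d^3_{2,-2}(2.6578) = +0.254925 -0.837545 = -0.582619
Attach z-rotation phases: D = e^{-i(2)(4.3221)}·(-0.582619)·e^{-i(-2)(0.2093)} = +0.211563+0.542850i

Re=0.2116 Im=0.5429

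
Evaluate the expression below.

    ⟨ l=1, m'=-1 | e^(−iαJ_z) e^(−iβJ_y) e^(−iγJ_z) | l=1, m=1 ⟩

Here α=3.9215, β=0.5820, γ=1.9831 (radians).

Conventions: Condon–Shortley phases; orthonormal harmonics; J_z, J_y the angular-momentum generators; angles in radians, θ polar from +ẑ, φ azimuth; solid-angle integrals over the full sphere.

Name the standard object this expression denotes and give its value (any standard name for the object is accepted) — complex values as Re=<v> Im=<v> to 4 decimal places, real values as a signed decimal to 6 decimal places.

Wigner D-matrix element, Re=-0.0296 Im=0.0768

This is a Wigner D-matrix element — the rotation-matrix element ⟨l m'| R(α,β,γ) |l m⟩ in the angular-momentum basis.
D^1_{-1,1}(3.9215,0.5820,1.9831) = e^{-i·-1·3.9215}·d^1_{-1,1}(0.5820)·e^{-i·1·1.9831}. Compute d first:
c=cos(0.582000/2)=0.957957, s=sin(0.582000/2)=0.286910; N=√[1·2·2·1]=2.000000
Admissible k: 2..2 (factorial args all ≥0)
  k=2: (−1)^0·2.0000/(2)·0.9580^0·0.2869^2 = +0.082318
d^1_{-1,1}(0.5820) = +0.082318
Attach z-rotation phases: D = e^{-i(-1)(3.9215)}·(+0.082318)·e^{-i(1)(1.9831)} = -0.029583+0.076818i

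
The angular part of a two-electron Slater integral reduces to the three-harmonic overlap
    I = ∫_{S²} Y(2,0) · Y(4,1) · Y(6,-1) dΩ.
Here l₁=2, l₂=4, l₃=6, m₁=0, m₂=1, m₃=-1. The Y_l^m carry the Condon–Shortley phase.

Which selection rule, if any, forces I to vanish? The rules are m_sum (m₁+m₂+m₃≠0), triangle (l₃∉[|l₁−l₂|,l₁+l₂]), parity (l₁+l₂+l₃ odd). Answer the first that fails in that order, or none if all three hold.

Σmᵢ = 0  ✓
l₃∈[|l₁−l₂|,l₁+l₂]=[2,6], have l₃=6  ✓
Σlᵢ = 12 ⇒ even  ✓

none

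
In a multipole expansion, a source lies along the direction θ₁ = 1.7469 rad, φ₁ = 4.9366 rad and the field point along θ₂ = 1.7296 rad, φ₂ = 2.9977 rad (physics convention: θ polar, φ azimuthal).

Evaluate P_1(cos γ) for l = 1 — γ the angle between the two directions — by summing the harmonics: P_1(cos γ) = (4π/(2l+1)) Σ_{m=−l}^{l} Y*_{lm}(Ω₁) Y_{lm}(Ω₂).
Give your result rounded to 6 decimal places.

-0.322119

Term-by-term m-sum for l=1 (normalisation 4π/3 = 4.188790):
  m=-1: (0.075628, -0.331637) × (-0.337621, -0.048919) = (-0.041757, 0.108268)  (running Σ = (-0.041757, 0.108268))
  m=0: (-0.085601, -0.000000) × (-0.077266, 0.000000) = (0.006614, 0.000000)  (running Σ = (-0.035143, 0.108268))
  m=1: (-0.075628, -0.331637) × (0.337621, -0.048919) = (-0.041757, -0.108268)  (running Σ = (-0.076900, 0.000000))
Accumulated sum (-0.076900, 0.000000); after 4π/(2l+1) scaling, (-0.322119, 0.000000) ⇒ P_1 = -0.322119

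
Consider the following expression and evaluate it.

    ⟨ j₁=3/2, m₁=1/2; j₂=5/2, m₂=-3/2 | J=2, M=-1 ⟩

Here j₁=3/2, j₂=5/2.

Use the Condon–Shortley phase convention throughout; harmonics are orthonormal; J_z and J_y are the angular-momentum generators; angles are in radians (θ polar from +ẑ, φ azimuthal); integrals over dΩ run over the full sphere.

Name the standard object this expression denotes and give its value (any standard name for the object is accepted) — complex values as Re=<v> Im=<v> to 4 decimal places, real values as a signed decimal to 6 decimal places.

Clebsch–Gordan coefficient, +√(1/42) ≈ +0.154303

This is a Clebsch–Gordan (vector-coupling) coefficient.
√[5·2!1!3!/7! · 2!1!1!4!1!3!] = √(24/7)
  +(−1)^0/∏(0,2,1,1,0,2)! = 1/4  (running 1/4)
  +(−1)^1/∏(1,1,0,0,1,3)! = -1/6  (running 1/12)
⟨..|..⟩ = √(24/7)·(1/12) = +0.154303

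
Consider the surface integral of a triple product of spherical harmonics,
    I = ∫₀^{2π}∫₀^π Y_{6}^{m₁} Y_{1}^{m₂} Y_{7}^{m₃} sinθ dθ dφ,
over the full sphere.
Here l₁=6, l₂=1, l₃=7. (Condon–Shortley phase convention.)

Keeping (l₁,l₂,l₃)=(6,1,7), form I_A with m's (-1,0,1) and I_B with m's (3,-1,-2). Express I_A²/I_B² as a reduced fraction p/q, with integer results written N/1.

Shared (l₁,l₂,l₃)=(6,1,7): N and (l;000)² cancel in I_A²/I_B².
A: Δ = 0!·12!·2!/15! = 1/1365; Racah Σ t=0..0: t=0:+1/604800 = 1/604800; ⇒ 3j(6 1 7; -1 0 1)² = 16/455, sgn +1
B: Δ = 0!·12!·2!/15! = 1/1365; Racah Σ t=0..0: t=0:+1/4354560 = 1/4354560; ⇒ 3j(6 1 7; 3 -1 -2)² = 2/273, sgn -1
I_A²/I_B² = (16/455)/(2/273) = 24/5

24/5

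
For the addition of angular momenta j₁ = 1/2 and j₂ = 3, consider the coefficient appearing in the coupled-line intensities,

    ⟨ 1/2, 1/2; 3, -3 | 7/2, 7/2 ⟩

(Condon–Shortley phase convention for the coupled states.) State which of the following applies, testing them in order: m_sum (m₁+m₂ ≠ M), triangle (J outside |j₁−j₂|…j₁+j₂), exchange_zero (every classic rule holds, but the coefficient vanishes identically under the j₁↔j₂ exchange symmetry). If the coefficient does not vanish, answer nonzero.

m-sum: m₁+m₂ = 1/2+(-3) = -5/2, M = 7/2  ✗ ⇒ coefficient is 0

m_sum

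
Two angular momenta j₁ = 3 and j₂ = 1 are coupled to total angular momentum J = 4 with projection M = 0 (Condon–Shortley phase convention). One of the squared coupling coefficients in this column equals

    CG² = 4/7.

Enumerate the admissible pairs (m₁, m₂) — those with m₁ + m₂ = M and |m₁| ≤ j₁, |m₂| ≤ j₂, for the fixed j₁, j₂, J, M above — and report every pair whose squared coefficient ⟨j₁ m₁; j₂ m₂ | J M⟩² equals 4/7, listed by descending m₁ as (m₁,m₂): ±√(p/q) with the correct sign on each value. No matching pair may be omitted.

(0,0): +√(4/7)

Admissible pairs with m₁+m₂ = M = 0: (-1,1), (0,0), (1,-1)
  (m₁,m₂)=(1,-1): CG² = 3/14, CG = +√(3/14)
  (m₁,m₂)=(0,0): CG² = 4/7, CG = +√(4/7)   ← matches the target
  (m₁,m₂)=(-1,1): CG² = 3/14, CG = +√(3/14)
Pairs with CG² = 4/7: (0,0): +√(4/7)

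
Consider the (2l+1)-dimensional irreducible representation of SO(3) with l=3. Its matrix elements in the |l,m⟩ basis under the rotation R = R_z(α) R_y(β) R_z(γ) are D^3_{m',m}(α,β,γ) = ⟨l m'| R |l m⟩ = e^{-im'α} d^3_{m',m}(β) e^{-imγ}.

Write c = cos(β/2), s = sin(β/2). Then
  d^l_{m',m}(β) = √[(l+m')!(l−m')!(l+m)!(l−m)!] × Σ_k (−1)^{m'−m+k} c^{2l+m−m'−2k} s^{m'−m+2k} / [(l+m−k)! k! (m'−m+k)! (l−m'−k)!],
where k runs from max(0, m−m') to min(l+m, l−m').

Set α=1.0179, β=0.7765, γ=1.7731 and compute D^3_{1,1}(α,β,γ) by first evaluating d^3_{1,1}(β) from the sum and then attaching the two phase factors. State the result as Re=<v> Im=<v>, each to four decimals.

Re=0.1006 Im=0.0368

D^3_{1,1}(1.0179,0.7765,1.7731) = e^{-i·1·1.0179}·d^3_{1,1}(0.7765)·e^{-i·1·1.7731}. Compute d first:
c=cos(0.776500/2)=0.925573, s=sin(0.776500/2)=0.378569; N=√[24·2·24·2]=48.000000
The bounds max(0,m−m')=0 and min(l+m,l−m')=2 give 3 terms
  k=0: (−1)^0·48.0000/(48)·0.9256^6·0.3786^0 = +0.628730
  k=1: (−1)^1·48.0000/(6)·0.9256^4·0.3786^2 = -0.841440
  k=2: (−1)^2·48.0000/(8)·0.9256^2·0.3786^4 = +0.105573
d^3_{1,1}(0.7765) = +0.628730 -0.841440 +0.105573 = -0.107137
Attach z-rotation phases: D = e^{-i(1)(1.0179)}·(-0.107137)·e^{-i(1)(1.7731)} = +0.100620+0.036797i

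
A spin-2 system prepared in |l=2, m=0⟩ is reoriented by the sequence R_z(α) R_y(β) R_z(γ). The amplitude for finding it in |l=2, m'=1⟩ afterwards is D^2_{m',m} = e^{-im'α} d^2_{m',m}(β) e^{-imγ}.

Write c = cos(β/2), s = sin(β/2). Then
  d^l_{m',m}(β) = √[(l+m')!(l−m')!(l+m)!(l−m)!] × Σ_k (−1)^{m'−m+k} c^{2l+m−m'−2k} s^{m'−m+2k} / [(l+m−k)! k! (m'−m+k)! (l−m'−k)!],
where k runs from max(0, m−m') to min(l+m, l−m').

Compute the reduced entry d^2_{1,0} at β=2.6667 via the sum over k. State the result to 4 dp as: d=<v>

d=0.4980

d^2_{1,0}(β=2.6667) via the finite sum:
c=cos(2.666700/2)=0.235221, s=sin(2.666700/2)=0.971942; N=√[6·1·2·2]=4.898979
k: max(0,(0)−(1))=0 … min(2+(0),2−(1))=1
  k=0: (−1)^1·4.8990/(2)·0.2352^3·0.9719^1 = -0.030985
  k=1: (−1)^2·4.8990/(2)·0.2352^1·0.9719^3 = +0.529021
d^2_{1,0}(2.6667) = -0.030985 +0.529021 = +0.498037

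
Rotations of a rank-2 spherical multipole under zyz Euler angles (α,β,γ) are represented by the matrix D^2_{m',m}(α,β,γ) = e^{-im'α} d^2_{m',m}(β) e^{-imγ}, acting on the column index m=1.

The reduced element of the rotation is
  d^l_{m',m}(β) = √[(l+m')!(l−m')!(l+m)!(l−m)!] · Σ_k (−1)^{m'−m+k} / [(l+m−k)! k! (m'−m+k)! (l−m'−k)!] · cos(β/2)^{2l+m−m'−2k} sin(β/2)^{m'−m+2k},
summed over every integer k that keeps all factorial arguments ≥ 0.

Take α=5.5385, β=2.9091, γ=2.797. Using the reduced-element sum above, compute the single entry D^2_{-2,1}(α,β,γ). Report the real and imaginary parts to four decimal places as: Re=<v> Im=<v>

Re=-0.0939 Im=0.2070

First d^2_{-2,1}(β=2.9091), then the phase factors e^{-i(-2)α} and e^{-i(1)γ}:
With c≡cos(β/2)=0.115985 and s≡sin(β/2)=0.993251, N=[1·24·6·1]^{1/2}=12.000000
k∈{3} keeps every argument non-negative
  k=3: (−1)^0·12.0000/(6)·0.1160^1·0.9933^3 = +0.227304
d^2_{-2,1}(2.9091) = +0.227304
D = (+0.081336-0.996687i)·(+0.227304)·(-0.941213-0.337813i) = -0.093933+0.206987i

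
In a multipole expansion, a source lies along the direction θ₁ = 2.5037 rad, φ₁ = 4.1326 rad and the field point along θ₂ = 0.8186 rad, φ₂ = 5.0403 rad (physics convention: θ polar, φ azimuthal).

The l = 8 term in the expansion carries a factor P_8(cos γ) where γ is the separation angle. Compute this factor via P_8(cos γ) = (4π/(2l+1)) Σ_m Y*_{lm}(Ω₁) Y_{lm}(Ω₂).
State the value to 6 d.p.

Expand P_8 via completeness: Σ_{m} conj(Y_{8,m}) at Ω₁ times Y_{8,m} at Ω₂ —
  m=-8: Y*=(-0.000603, 0.008129)  Y=(-0.036183, -0.020636)  product (0.000190, -0.000282)
  m=-7: Y*=(0.034914, 0.026756)  Y=(-0.116737, 0.103336)  product (-0.006841, 0.000485)
  m=-6: Y*=(0.137519, -0.048204)  Y=(0.132307, 0.315865)  product (0.033421, 0.037060)
  m=-5: Y*=(0.078528, -0.317253)  Y=(0.460483, -0.031712)  product (0.026100, -0.148580)
  m=-4: Y*=(-0.326919, -0.352080)  Y=(0.074614, -0.281441)  product (-0.123482, 0.065738)
  m=-3: Y*=(-0.359968, 0.061261)  Y=(0.123489, 0.082159)  product (-0.049485, -0.022009)
  m=-2: Y*=(0.037691, -0.086432)  Y=(0.301258, -0.231798)  product (-0.008680, -0.034775)
  m=-1: Y*=(-0.227561, -0.347492)  Y=(-0.008381, -0.024637)  product (-0.006654, 0.008519)
  m=+0: Y*=(-0.039102, -0.000000)  Y=(0.369058, 0.000000)  product (-0.014431, -0.000000)
  m=+1: Y*=(0.227561, -0.347492)  Y=(0.008381, -0.024637)  product (-0.006654, -0.008519)
  m=+2: Y*=(0.037691, 0.086432)  Y=(0.301258, 0.231798)  product (-0.008680, 0.034775)
  m=+3: Y*=(0.359968, 0.061261)  Y=(-0.123489, 0.082159)  product (-0.049485, 0.022009)
  m=+4: Y*=(-0.326919, 0.352080)  Y=(0.074614, 0.281441)  product (-0.123482, -0.065738)
  m=+5: Y*=(-0.078528, -0.317253)  Y=(-0.460483, -0.031712)  product (0.026100, 0.148580)
  m=+6: Y*=(0.137519, 0.048204)  Y=(0.132307, -0.315865)  product (0.033421, -0.037060)
  m=+7: Y*=(-0.034914, 0.026756)  Y=(0.116737, 0.103336)  product (-0.006841, -0.000485)
  m=+8: Y*=(-0.000603, -0.008129)  Y=(-0.036183, 0.020636)  product (0.000190, 0.000282)
Accumulated sum (-0.285294, -0.000000); after 4π/(2l+1) scaling, (-0.210889, -0.000000) ⇒ P_8 = -0.210889

-0.210889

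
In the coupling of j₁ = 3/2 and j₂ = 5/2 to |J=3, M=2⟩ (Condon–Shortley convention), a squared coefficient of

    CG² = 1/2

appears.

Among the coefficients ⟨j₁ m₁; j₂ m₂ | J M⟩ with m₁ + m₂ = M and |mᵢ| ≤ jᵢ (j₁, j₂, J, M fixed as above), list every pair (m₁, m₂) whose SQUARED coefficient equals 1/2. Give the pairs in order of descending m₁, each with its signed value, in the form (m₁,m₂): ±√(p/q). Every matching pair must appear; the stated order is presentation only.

Admissible pairs with m₁+m₂ = M = 2: (-1/2,5/2), (1/2,3/2), (3/2,1/2)
  (m₁,m₂)=(3/2,1/2): CG² = 1/2, CG = +√(1/2)   ← matches the target
  (m₁,m₂)=(1/2,3/2): CG² = 1/12, CG = −√(1/12)
  (m₁,m₂)=(-1/2,5/2): CG² = 5/12, CG = −√(5/12)
Pairs with CG² = 1/2: (3/2,1/2): +√(1/2)

(3/2,1/2): +√(1/2)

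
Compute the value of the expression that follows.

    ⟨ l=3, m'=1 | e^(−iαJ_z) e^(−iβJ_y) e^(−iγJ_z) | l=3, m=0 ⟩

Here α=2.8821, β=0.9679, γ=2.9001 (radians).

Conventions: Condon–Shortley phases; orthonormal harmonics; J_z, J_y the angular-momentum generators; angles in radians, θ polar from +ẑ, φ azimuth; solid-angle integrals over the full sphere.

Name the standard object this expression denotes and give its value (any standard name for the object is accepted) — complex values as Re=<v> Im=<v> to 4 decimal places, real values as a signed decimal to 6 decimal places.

Wigner D-matrix element, Re=0.2095 Im=0.0556

This is a Wigner D-matrix element — the rotation-matrix element ⟨l m'| R(α,β,γ) |l m⟩ in the angular-momentum basis.
First d^3_{1,0}(β=0.9679), then the phase factors e^{-i(1)α} and e^{-i(0)γ}:
Half-angle: c=0.885164, s=0.465279. N=√(24·2·6·6)=41.569219
k∈{0,1,2} keeps every argument non-negative
  k=0: (−1)^1·41.5692/(12)·0.8852^5·0.4653^1 = -0.875836
  k=1: (−1)^2·41.5692/(4)·0.8852^3·0.4653^3 = +0.725979
  k=2: (−1)^3·41.5692/(12)·0.8852^1·0.4653^5 = -0.066862
d^3_{1,0}(0.9679) = -0.875836 +0.725979 -0.066862 = -0.216720
Phases: e^{-i·(1)·2.8821}=-0.966520-0.256590i, e^{-i·(0)·2.9001}=+1.000000+0.000000i ⇒ D=+0.209464+0.055608i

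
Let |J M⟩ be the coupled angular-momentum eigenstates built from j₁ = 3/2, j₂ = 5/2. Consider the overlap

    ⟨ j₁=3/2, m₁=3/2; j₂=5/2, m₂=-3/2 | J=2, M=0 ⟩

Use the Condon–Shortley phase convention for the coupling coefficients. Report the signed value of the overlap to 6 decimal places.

+√(3/7) ≈ +0.654654

√[5·2!1!3!/7! · 3!0!1!4!2!2!] = √(48/7)
  +(−1)^0/∏(0,2,0,1,1,2)! = 1/4  (running 1/4)
⟨..|..⟩ = √(48/7)·(1/4) = +0.654654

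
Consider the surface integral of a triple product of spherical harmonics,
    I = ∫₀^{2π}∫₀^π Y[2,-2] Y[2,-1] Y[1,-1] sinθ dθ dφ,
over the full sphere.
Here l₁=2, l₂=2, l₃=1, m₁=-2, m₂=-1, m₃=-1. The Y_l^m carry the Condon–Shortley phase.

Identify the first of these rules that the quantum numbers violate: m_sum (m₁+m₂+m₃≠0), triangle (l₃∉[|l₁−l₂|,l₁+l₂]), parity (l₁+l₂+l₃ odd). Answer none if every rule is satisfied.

m₁+m₂+m₃ = -2 − 1 − 1 = -4  ✗
triangle: |2−2|=0 ≤ l₃=1 ≤ 2+2=4
parity: l₁+l₂+l₃ = 5 is odd

m_sum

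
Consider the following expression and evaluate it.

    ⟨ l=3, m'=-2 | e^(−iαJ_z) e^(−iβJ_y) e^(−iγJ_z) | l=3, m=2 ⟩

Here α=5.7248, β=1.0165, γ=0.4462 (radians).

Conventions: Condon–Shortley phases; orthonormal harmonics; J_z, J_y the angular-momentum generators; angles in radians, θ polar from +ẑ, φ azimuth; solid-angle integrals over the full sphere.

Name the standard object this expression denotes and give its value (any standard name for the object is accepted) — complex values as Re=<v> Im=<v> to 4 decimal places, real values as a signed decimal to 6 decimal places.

This is a Wigner D-matrix element — the rotation-matrix element ⟨l m'| R(α,β,γ) |l m⟩ in the angular-momentum basis.
Split into d^3_{-2,2}(β=1.0165) × two z-phases.
Half-angle: c=0.873597, s=0.486649. N=√(1·120·120·1)=120.000000
The bounds max(0,m−m')=4 and min(l+m,l−m')=5 give 2 terms
  k=4: (−1)^0·120.0000/(24)·0.8736^2·0.4866^4 = +0.214021
  k=5: (−1)^1·120.0000/(120)·0.8736^0·0.4866^6 = -0.013283
d^3_{-2,2}(1.0165) = +0.214021 -0.013283 = +0.200738
D = (+0.438587-0.898689i)·(+0.200738)·(+0.627545-0.778580i) = -0.085207-0.181757i

Wigner D-matrix element, Re=-0.0852 Im=-0.1818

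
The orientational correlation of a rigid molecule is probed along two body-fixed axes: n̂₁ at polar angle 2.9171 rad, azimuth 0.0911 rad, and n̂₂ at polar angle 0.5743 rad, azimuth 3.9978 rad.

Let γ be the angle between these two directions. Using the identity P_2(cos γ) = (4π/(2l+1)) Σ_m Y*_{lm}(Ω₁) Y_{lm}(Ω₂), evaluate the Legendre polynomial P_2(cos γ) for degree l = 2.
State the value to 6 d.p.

0.730536

Summing Y*_{l m}(θ₁,φ₁)·Y_{l m}(θ₂,φ₂) over m ∈ [−2, 2]; prefactor 4π/(2·2+1) = 2.513274:
  m=-2: (+0.018825+0.003468i) × (-0.016090-0.112855i) = +0.000089-0.002180i  (running Σ = +0.000089-0.002180i)
  m=-1: (-0.166968-0.015253i) × (-0.230901+0.266156i) = +0.042613-0.040918i  (running Σ = +0.042701-0.043098i)
  m=0: (+0.583894-0.000000i) × (+0.351550+0.000000i) = +0.205268+0.000000i  (running Σ = +0.247970-0.043098i)
  m=1: (+0.166968-0.015253i) × (+0.230901+0.266156i) = +0.042613+0.040918i  (running Σ = +0.290582-0.002180i)
  m=2: (+0.018825-0.003468i) × (-0.016090+0.112855i) = +0.000089+0.002180i  (running Σ = +0.290671+0.000000i)
Σ over m = +0.290671+0.000000i; ×(4π/5) → +0.730536+0.000000i. Real part: 0.730536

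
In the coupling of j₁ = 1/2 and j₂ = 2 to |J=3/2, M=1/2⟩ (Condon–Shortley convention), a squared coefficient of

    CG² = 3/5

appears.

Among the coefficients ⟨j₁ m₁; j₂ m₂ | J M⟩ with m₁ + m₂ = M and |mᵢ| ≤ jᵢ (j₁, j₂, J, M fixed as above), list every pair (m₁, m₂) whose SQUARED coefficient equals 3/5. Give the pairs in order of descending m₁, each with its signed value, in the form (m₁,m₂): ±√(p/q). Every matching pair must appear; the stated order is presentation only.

(-1/2,1): −√(3/5)

Admissible pairs with m₁+m₂ = M = 1/2: (-1/2,1), (1/2,0)
  (m₁,m₂)=(1/2,0): CG² = 2/5, CG = +√(2/5)
  (m₁,m₂)=(-1/2,1): CG² = 3/5, CG = −√(3/5)   ← matches the target
Pairs with CG² = 3/5: (-1/2,1): −√(3/5)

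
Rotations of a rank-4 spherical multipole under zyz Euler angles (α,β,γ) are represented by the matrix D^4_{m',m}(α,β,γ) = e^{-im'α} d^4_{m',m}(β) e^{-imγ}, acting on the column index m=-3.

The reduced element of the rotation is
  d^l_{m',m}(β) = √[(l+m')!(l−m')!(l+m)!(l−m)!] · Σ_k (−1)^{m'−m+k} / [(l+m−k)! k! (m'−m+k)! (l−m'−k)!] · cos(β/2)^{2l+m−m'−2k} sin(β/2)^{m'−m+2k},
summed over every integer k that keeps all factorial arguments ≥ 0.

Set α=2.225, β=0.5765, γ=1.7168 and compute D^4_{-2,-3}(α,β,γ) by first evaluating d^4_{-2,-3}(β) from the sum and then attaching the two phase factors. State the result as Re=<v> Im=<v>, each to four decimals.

First d^4_{-2,-3}(β=0.5765), then the phase factors e^{-i(-2)α} and e^{-i(-3)γ}:
Half-angle: c=0.958743, s=0.284275. N=√(2·720·1·5040)=2693.993318
Admissible k: 0..1 (factorial args all ≥0)
  k=0: (−1)^1·2693.9933/(720)·0.9587^7·0.2843^1 = -0.791986
  k=1: (−1)^2·2693.9933/(240)·0.9587^5·0.2843^3 = +0.208887
d^4_{-2,-3}(0.5765) = -0.791986 +0.208887 = -0.583099
Phases: e^{-i·(-2)·2.2250}=-0.259389-0.965773i, e^{-i·(-3)·1.7168}=+0.424139-0.905597i ⇒ D=+0.574130+0.101879i

Re=0.5741 Im=0.1019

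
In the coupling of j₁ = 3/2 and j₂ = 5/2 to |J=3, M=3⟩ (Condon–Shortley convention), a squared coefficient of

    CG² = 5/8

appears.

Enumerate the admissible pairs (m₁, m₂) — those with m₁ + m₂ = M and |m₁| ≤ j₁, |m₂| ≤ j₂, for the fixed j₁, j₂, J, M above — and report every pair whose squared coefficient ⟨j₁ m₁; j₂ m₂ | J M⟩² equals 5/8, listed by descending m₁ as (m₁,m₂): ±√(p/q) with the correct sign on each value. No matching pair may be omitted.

(1/2,5/2): −√(5/8)

Admissible pairs with m₁+m₂ = M = 3: (1/2,5/2), (3/2,3/2)
  (m₁,m₂)=(3/2,3/2): CG² = 3/8, CG = +√(3/8)
  (m₁,m₂)=(1/2,5/2): CG² = 5/8, CG = −√(5/8)   ← matches the target
Pairs with CG² = 5/8: (1/2,5/2): −√(5/8)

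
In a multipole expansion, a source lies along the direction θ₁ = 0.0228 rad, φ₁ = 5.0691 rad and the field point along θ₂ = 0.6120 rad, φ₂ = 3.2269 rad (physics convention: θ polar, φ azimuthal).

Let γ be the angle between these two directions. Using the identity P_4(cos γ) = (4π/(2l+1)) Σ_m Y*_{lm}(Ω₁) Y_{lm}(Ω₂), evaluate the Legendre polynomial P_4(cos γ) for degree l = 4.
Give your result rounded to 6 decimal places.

Summing Y*_{l m}(θ₁,φ₁)·Y_{l m}(θ₂,φ₂) over m ∈ [−4, 4]; prefactor 4π/(2·4+1) = 1.396263:
  m=-4: (+0.000000+0.000000i) × (+0.045429-0.016133i) = +0.000000+0.000000i  (running Σ = +0.000000+0.000000i)
  m=-3: (-0.000013+0.000007i) × (-0.187937+0.049175i) = +0.000002-0.000002i  (running Σ = +0.000002-0.000002i)
  m=-2: (-0.000788-0.000682i) × (+0.401460-0.069167i) = -0.000364-0.000219i  (running Σ = -0.000362-0.000221i)
  m=-1: (+0.015047-0.040379i) × (-0.374505+0.032026i) = -0.004342+0.015604i  (running Σ = -0.004704+0.015383i)
  m=0: (+0.844086-0.000000i) × (-0.146985+0.000000i) = -0.124068+0.000000i  (running Σ = -0.128771+0.015383i)
  m=1: (-0.015047-0.040379i) × (+0.374505+0.032026i) = -0.004342-0.015604i  (running Σ = -0.133113-0.000221i)
  m=2: (-0.000788+0.000682i) × (+0.401460+0.069167i) = -0.000364+0.000219i  (running Σ = -0.133477-0.000002i)
  m=3: (+0.000013+0.000007i) × (+0.187937+0.049175i) = +0.000002+0.000002i  (running Σ = -0.133475+0.000000i)
  m=4: (+0.000000-0.000000i) × (+0.045429+0.016133i) = +0.000000-0.000000i  (running Σ = -0.133475+0.000000i)
Σ over m = -0.133475+0.000000i; ×(4π/9) → -0.186366+0.000000i. Real part: -0.186366

-0.186366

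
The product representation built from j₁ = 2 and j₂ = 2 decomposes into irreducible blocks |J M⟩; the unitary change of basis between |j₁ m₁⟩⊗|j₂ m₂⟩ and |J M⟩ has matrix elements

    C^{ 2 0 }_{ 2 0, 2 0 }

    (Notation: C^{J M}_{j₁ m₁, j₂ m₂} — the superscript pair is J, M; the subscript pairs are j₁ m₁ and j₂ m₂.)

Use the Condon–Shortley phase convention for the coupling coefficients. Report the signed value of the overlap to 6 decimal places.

−√(2/7) = -0.534522

j₁+j₂−J=2  J+j₁−j₂=2  J−j₁+j₂=2  j₁+j₂+J+1=7
(j₁±m₁, j₂±m₂, J±M) = (2,2,2,2,2,2)
P² = 32/63
sum k=0..2:
  [0] +1/8 = 1/8
  [1] −1/1 = -1
  [2] +1/8 = 1/8
S = -3/4
C² = P²·S² = 2/7 ; C = -0.534522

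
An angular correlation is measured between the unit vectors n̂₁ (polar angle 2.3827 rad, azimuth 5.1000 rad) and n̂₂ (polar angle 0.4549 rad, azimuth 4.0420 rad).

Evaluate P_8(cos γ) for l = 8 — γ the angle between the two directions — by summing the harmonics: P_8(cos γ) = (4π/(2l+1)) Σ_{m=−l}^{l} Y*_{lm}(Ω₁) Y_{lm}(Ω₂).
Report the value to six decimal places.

-0.063937

Term-by-term m-sum for l=8 (normalisation 4π/17 = 0.739198):
  m=-8: (-0.025889+0.001054i) × (+0.000434-0.000570i) = -0.000011+0.000015i  (running Σ = -0.000011+0.000015i)
  m=-7: (+0.045391+0.099414i) × (-0.005853+0.000115i) = -0.000277-0.000577i  (running Σ = -0.000288-0.000561i)
  m=-6: (+0.188863-0.200761i) × (+0.019143+0.023191i) = +0.008271+0.000537i  (running Σ = +0.007984-0.000025i)
  m=-5: (-0.416080-0.160072i) × (+0.022738-0.106494i) = -0.026507+0.040670i  (running Σ = -0.018524+0.040646i)
  m=-4: (+0.008225+0.404099i) × (-0.252427+0.125076i) = -0.052619-0.100977i  (running Σ = -0.071143-0.060331i)
  m=-3: (+0.023085-0.009978i) × (+0.446405+0.210361i) = +0.012404+0.000402i  (running Σ = -0.058739-0.059929i)
  m=-2: (+0.261269+0.256005i) × (-0.108651-0.463996i) = +0.090399-0.149043i  (running Σ = +0.031659-0.208972i)
  m=-1: (+0.078931-0.193333i) × (+0.008307-0.010476i) = -0.001370-0.002433i  (running Σ = +0.030290-0.211405i)
  m=0: (+0.308770-0.000000i) × (-0.476325+0.000000i) = -0.147075+0.000000i  (running Σ = -0.116785-0.211405i)
  m=1: (-0.078931-0.193333i) × (-0.008307-0.010476i) = -0.001370+0.002433i  (running Σ = -0.118155-0.208972i)
  m=2: (+0.261269-0.256005i) × (-0.108651+0.463996i) = +0.090399+0.149043i  (running Σ = -0.027757-0.059929i)
  m=3: (-0.023085-0.009978i) × (-0.446405+0.210361i) = +0.012404-0.000402i  (running Σ = -0.015352-0.060331i)
  m=4: (+0.008225-0.404099i) × (-0.252427-0.125076i) = -0.052619+0.100977i  (running Σ = -0.067972+0.040646i)
  m=5: (+0.416080-0.160072i) × (-0.022738-0.106494i) = -0.026507-0.040670i  (running Σ = -0.094479-0.000025i)
  m=6: (+0.188863+0.200761i) × (+0.019143-0.023191i) = +0.008271-0.000537i  (running Σ = -0.086208-0.000561i)
  m=7: (-0.045391+0.099414i) × (+0.005853+0.000115i) = -0.000277+0.000577i  (running Σ = -0.086485+0.000015i)
  m=8: (-0.025889-0.001054i) × (+0.000434+0.000570i) = -0.000011-0.000015i  (running Σ = -0.086496+0.000000i)
Σ over m = -0.086496+0.000000i; ×(4π/17) → -0.063937+0.000000i. Real part: -0.063937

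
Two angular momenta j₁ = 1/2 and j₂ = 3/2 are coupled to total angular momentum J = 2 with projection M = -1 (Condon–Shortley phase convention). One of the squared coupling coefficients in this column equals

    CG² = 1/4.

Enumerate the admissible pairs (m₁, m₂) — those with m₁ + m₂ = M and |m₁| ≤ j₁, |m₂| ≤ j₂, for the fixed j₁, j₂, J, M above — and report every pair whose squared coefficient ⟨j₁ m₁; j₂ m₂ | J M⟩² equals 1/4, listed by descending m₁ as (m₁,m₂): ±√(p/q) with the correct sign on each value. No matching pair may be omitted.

(1/2,-3/2): +√(1/4)

Admissible pairs with m₁+m₂ = M = -1: (-1/2,-1/2), (1/2,-3/2)
  (m₁,m₂)=(1/2,-3/2): CG² = 1/4, CG = +√(1/4)   ← matches the target
  (m₁,m₂)=(-1/2,-1/2): CG² = 3/4, CG = +√(3/4)
Pairs with CG² = 1/4: (1/2,-3/2): +√(1/4)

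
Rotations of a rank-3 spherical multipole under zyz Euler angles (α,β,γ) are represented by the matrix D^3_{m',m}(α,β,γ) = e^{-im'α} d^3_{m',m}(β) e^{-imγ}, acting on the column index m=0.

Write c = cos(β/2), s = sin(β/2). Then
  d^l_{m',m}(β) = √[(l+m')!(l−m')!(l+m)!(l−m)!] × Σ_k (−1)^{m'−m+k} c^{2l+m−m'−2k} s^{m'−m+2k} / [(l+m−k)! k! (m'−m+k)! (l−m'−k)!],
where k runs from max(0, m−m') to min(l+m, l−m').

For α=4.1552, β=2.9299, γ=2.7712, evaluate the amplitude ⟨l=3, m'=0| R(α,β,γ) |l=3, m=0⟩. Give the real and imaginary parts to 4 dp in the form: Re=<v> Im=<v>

First d^3_{0,0}(β=2.9299), then the phase factors e^{-i(0)α} and e^{-i(0)γ}:
c=cos(2.929900/2)=0.105649, s=sin(2.929900/2)=0.994404; N=√[6·6·6·6]=36.000000
k∈{0,1,2,3} keeps every argument non-negative
  k=0: (−1)^0·36.0000/(36)·0.1056^6·0.9944^0 = +0.000001
  k=1: (−1)^1·36.0000/(4)·0.1056^4·0.9944^2 = -0.001109
  k=2: (−1)^2·36.0000/(4)·0.1056^2·0.9944^4 = +0.098225
  k=3: (−1)^3·36.0000/(36)·0.1056^0·0.9944^6 = -0.966887
d^3_{0,0}(2.9299) = +0.000001 -0.001109 +0.098225 -0.966887 = -0.869770
D = (+1.000000+0.000000i)·(-0.869770)·(+1.000000+0.000000i) = -0.869770+0.000000i

Re=-0.8698 Im=0.0000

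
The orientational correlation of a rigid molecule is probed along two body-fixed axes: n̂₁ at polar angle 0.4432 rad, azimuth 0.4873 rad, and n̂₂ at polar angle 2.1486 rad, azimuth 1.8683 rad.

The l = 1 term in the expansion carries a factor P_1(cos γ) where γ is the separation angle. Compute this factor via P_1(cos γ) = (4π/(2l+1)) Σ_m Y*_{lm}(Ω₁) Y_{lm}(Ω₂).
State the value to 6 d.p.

-0.425646

Addition theorem: P_1(cos γ) = (4π/3) Σ_m Y*_{lm}(Ω₁) Y_{lm}(Ω₂), m = −1…1:
  term(m=-1) = (0.008089, -0.042108)   from Y*(Ω₁)=(0.130913, 0.069374), Y(Ω₂)=(-0.084835, -0.276695)
  term(m=+0) = (-0.117794, 0.000000)   from Y*(Ω₁)=(0.441396, -0.000000), Y(Ω₂)=(-0.266868, 0.000000)
  term(m=+1) = (0.008089, 0.042108)   from Y*(Ω₁)=(-0.130913, 0.069374), Y(Ω₂)=(0.084835, -0.276695)
Accumulated sum (-0.101615, 0.000000); after 4π/(2l+1) scaling, (-0.425646, 0.000000) ⇒ P_1 = -0.425646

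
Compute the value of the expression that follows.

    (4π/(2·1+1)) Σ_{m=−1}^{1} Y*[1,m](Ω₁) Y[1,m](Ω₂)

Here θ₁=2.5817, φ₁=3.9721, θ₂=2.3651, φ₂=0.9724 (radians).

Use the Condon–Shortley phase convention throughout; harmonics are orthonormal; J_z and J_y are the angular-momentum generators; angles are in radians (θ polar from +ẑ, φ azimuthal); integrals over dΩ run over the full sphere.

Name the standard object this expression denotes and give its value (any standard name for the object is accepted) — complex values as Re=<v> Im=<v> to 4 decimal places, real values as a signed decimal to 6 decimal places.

This sum is the spherical-harmonic addition theorem: it equals the Legendre polynomial P_l(cos γ) of the angle γ between the two directions.
Addition theorem: P_1(cos γ) = (4π/3) Σ_m Y*_{lm}(Ω₁) Y_{lm}(Ω₂), m = −1…1:
  m=-1: (-0.123764, -0.135466) × (0.136388, -0.200046) = (-0.043979, 0.006283)  (running Σ = (-0.043979, 0.006283))
  m=0: (-0.413999, -0.000000) × (-0.348557, 0.000000) = (0.144302, 0.000000)  (running Σ = (0.100323, 0.006283))
  m=1: (0.123764, -0.135466) × (-0.136388, -0.200046) = (-0.043979, -0.006283)  (running Σ = (0.056343, 0.000000))
Total Σ_m = (0.056343, 0.000000). Multiply by 4.188790: (0.236011, 0.000000). P_1(cos γ) = 0.236011

Legendre polynomial (addition theorem), +0.236011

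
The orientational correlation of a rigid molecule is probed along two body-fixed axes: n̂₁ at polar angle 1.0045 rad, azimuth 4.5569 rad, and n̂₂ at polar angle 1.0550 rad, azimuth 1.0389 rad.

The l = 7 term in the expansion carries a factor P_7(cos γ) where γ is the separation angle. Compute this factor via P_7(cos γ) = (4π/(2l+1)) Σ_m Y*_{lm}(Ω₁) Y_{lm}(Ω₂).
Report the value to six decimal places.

-0.030792

Term-by-term m-sum for l=7 (normalisation 4π/15 = 0.837758):
  m=-7: Y*=(0.135021, 0.070701)  Y=(0.103563, -0.157492)  product (0.025118, -0.013943)
  m=-6: Y*=(-0.215894, 0.291266)  Y=(0.399387, 0.019900)  product (-0.092021, 0.112031)
  m=-5: Y*=(-0.302055, -0.306898)  Y=(0.183268, 0.350218)  product (0.052124, -0.162030)
  m=-4: Y*=(0.120413, -0.086320)  Y=(-0.017806, 0.028604)  product (0.000325, 0.004981)
  m=-3: Y*=(-0.124082, -0.246424)  Y=(0.334394, 0.008326)  product (-0.039440, -0.083436)
  m=-2: Y*=(0.274015, -0.088070)  Y=(0.093488, 0.168316)  product (0.040441, 0.037888)
  m=-1: Y*=(-0.025689, -0.163880)  Y=(0.133105, -0.226189)  product (-0.040487, -0.016003)
  m=+0: Y*=(0.310819, -0.000000)  Y=(0.228838, 0.000000)  product (0.071127, 0.000000)
  m=+1: Y*=(0.025689, -0.163880)  Y=(-0.133105, -0.226189)  product (-0.040487, 0.016003)
  m=+2: Y*=(0.274015, 0.088070)  Y=(0.093488, -0.168316)  product (0.040441, -0.037888)
  m=+3: Y*=(0.124082, -0.246424)  Y=(-0.334394, 0.008326)  product (-0.039440, 0.083436)
  m=+4: Y*=(0.120413, 0.086320)  Y=(-0.017806, -0.028604)  product (0.000325, -0.004981)
  m=+5: Y*=(0.302055, -0.306898)  Y=(-0.183268, 0.350218)  product (0.052124, 0.162030)
  m=+6: Y*=(-0.215894, -0.291266)  Y=(0.399387, -0.019900)  product (-0.092021, -0.112031)
  m=+7: Y*=(-0.135021, 0.070701)  Y=(-0.103563, -0.157492)  product (0.025118, 0.013943)
Σ over m = (-0.036755, -0.000000); ×(4π/15) → (-0.030792, -0.000000). Real part: -0.030792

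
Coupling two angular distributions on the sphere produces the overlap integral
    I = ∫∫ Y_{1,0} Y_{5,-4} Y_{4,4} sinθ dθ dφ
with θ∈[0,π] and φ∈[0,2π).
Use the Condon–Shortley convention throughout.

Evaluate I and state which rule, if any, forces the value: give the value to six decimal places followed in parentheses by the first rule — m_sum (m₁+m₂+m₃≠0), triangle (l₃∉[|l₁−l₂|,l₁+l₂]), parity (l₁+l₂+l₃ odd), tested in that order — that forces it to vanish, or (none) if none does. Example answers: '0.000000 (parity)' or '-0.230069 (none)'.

0.147319 (none)

Checks pass: Σm=0; 10 even; l₃=4∈[4,6].
(2·1+1)(2·5+1)(2·4+1) = 297
Δ: 2! 0! 8! / 11! → 1/495
sum: t=1:−1/576 = -1/576
3j²(1 5 4; 0 0 0) = Δ·Π!·Σ² = 5/99  (sign -1)
sum: t=1:−1/40320 = -1/40320
3j²(1 5 4; 0 -4 4) = Δ·Π!·Σ² = 1/55  (sign -1)
combine: 4πI² = 297·5/99·1/55 = 3/11
take √, sign +1: I = 0.14731920
No selection rule forces the value: the integral is nonzero (none).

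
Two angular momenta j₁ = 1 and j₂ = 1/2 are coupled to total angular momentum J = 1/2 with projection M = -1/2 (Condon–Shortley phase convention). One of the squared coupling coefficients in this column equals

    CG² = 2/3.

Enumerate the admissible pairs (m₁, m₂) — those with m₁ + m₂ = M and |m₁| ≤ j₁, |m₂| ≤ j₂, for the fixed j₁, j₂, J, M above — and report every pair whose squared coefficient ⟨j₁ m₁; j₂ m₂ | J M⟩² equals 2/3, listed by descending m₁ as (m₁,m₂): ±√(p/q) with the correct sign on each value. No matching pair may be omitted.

Admissible pairs with m₁+m₂ = M = -1/2: (-1,1/2), (0,-1/2)
  (m₁,m₂)=(0,-1/2): CG² = 1/3, CG = +√(1/3)
  (m₁,m₂)=(-1,1/2): CG² = 2/3, CG = −√(2/3)   ← matches the target
Pairs with CG² = 2/3: (-1,1/2): −√(2/3)

(-1,1/2): −√(2/3)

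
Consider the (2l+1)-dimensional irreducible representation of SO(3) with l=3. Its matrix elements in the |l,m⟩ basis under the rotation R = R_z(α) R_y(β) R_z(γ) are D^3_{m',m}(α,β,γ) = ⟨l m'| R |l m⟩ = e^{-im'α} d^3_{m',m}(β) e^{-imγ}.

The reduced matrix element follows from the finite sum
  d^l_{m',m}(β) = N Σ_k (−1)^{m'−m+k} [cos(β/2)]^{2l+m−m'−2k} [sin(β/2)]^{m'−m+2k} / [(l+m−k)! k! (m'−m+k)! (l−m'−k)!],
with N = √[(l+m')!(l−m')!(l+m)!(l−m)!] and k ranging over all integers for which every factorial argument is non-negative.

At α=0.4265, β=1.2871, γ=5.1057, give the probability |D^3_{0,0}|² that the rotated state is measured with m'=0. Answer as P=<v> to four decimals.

P=0.1333

Split into d^3_{0,0}(β=1.2871) × two z-phases.
Half-angle: c=0.799971, s=0.600039. N=√(6·6·6·6)=36.000000
The bounds max(0,m−m')=0 and min(l+m,l−m')=3 give 4 terms
  k=0: (−1)^0·36.0000/(36)·0.8000^6·0.6000^0 = +0.262086
  k=1: (−1)^1·36.0000/(4)·0.8000^4·0.6000^2 = -1.327082
  k=2: (−1)^2·36.0000/(4)·0.8000^2·0.6000^4 = +0.746636
  k=3: (−1)^3·36.0000/(36)·0.8000^0·0.6000^6 = -0.046674
d^3_{0,0}(1.2871) = +0.262086 -1.327082 +0.746636 -0.046674 = -0.365034
|D^3_{0,0}|² = |d^3_{0,0}(β)|² = (-0.365034)² = 0.133250 (the z-rotation phases have unit modulus)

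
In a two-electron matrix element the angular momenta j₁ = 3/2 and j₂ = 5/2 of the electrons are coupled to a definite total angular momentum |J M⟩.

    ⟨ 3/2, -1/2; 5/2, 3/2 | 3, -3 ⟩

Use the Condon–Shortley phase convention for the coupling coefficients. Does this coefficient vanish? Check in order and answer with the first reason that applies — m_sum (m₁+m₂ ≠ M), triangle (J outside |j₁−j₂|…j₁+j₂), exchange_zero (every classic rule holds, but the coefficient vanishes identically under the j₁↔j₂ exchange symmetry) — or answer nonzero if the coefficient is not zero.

m_sum

m-sum: m₁+m₂ = -1/2+3/2 = 1, M = -3  ✗ ⇒ coefficient is 0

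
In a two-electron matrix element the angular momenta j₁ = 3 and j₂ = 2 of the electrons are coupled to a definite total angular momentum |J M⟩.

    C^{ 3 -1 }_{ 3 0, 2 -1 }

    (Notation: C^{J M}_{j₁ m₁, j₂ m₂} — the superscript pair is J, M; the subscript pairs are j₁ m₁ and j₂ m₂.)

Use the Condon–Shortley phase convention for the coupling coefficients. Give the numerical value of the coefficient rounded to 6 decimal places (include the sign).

√[7·2!4!2!/9! · 3!3!1!3!2!4!] = √(96/5)
  +(−1)^0/∏(0,2,3,1,1,1)! = 1/12  (running 1/12)
  +(−1)^1/∏(1,1,2,0,2,2)! = -1/8  (running -1/24)
⟨..|..⟩ = √(96/5)·(-1/24) = -0.182574

−√(1/30) ≈ -0.182574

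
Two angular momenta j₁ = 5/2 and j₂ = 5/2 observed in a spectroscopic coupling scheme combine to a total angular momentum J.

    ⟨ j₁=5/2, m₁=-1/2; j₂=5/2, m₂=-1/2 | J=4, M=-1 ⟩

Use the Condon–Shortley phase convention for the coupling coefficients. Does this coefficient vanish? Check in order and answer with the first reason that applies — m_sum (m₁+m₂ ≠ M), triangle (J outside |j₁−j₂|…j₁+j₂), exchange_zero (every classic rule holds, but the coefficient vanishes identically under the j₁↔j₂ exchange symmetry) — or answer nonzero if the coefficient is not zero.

m-sum: m₁+m₂ = -1/2+(-1/2) = -1, M = -1  ✓
triangle: |j₁−j₂| = 0 ≤ J = 4 ≤ j₁+j₂ = 5  ✓
exchange: j₁=j₂ and m₁=m₂, and (−1)^(j₁+j₂−J) = (−1)^1 = −1 forces ⟨j₁m₁;j₂m₂|JM⟩ = −⟨j₂m₂;j₁m₁|JM⟩ = −⟨j₁m₁;j₂m₂|JM⟩ ⇒ the coefficient vanishes identically
Racah sum check: Σ_k collapses to 0 ⇒ CG = 0

exchange_zero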